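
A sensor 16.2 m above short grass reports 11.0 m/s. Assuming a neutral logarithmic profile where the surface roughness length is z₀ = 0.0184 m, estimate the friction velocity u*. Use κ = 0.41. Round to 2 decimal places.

u* ≈ 0.67 m/s

Log law: V(z) = (u*/κ) · ln(z/z₀) ⇒ u* = κ · V / ln(z/z₀)
u* = 0.41 × 11.0 / ln(16.2/0.0184) = 0.41 × 11.0 / 6.7804
   = 4.5100 / 6.7804 = 0.6652 m/s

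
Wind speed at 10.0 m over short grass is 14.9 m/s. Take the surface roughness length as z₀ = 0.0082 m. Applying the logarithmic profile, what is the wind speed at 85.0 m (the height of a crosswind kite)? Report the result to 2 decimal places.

19.39 m/s

Log law: V(z) ∝ ln(z/z₀), so V₂/V₁ = ln(z₂/z₀) / ln(z₁/z₀).
ln(85.0/0.0082) = 9.2463, ln(10.0/0.0082) = 7.1062
V₂ = 14.9 × 9.2463/7.1062 = 14.9 × 1.3012 = 19.3872 m/s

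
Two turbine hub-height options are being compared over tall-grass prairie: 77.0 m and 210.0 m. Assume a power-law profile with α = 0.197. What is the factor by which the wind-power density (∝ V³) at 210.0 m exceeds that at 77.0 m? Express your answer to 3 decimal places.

1.809

Speed ratio: V_B/V_A = (z_B/z_A)^α = (210.0/77.0)^0.197 = (2.7273)^0.197 = 1.21854
Power-density ratio: P_B/P_A = (V_B/V_A)³ = (1.21854)³ = 1.80932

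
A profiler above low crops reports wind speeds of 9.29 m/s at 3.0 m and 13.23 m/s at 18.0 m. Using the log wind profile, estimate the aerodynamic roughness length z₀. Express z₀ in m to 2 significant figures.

Log law: V(z) ∝ ln(z/z₀). With r = V₁/V₂ = 9.29/13.23 = 0.70219,
r · ln(z₂/z₀) = ln(z₁/z₀) ⇒ ln z₀ = (ln z₁ − r·ln z₂)/(1 − r)
ln z₀ = (1.09861 − 0.70219×2.89037) / 0.29781 = -3.1261
z₀ = exp(-3.1261) = 0.04389 m

z₀ ≈ 0.044 m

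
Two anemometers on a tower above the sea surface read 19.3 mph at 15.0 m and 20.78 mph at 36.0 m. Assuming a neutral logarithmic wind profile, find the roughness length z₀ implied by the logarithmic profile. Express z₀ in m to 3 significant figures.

Log law: V(z) ∝ ln(z/z₀). With r = V₁/V₂ = 19.3/20.78 = 0.92878,
r · ln(z₂/z₀) = ln(z₁/z₀) ⇒ ln z₀ = (ln z₁ − r·ln z₂)/(1 − r)
ln z₀ = (2.70805 − 0.92878×3.58352) / 0.07122 = -8.7085
z₀ = exp(-8.7085) = 0.0001652 m

z₀ ≈ 0.000165 m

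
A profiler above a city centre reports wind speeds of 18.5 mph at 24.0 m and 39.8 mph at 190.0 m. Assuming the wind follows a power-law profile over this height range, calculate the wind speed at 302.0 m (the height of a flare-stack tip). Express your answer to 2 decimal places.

47.25 mph

First find α: α = ln(V₂/V₁)/ln(z₂/z₁) = ln(39.8/18.5)/ln(190.0/24.0) = 0.76610/2.06897 = 0.3703
Extrapolate from 190.0 m to 302.0 m: V₃ = 39.8 × (302.0/190.0)^0.3703 = 39.8 × 1.1872 = 47.2501 mph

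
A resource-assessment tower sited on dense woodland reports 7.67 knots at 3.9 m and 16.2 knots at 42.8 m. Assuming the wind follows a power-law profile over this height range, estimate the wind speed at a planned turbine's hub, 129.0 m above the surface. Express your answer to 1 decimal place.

First find α: α = ln(V₂/V₁)/ln(z₂/z₁) = ln(16.2/7.67)/ln(42.8/3.9) = 0.74769/2.39556 = 0.3121
Extrapolate from 42.8 m to 129.0 m: V₃ = 16.2 × (129.0/42.8)^0.3121 = 16.2 × 1.4111 = 22.8594 knots

22.9 knots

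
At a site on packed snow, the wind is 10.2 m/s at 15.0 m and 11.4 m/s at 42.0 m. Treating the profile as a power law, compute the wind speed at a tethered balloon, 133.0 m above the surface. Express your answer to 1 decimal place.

First find α: α = ln(V₂/V₁)/ln(z₂/z₁) = ln(11.4/10.2)/ln(42.0/15.0) = 0.11123/1.02962 = 0.1080
Extrapolate from 42.0 m to 133.0 m: V₃ = 11.4 × (133.0/42.0)^0.1080 = 11.4 × 1.1326 = 12.9117 m/s

12.9 m/s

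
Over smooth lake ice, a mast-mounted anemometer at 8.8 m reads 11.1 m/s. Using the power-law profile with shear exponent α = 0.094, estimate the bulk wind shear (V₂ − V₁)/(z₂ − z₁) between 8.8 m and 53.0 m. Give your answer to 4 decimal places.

0.0462 m/s/m

Power law: V₂ = V₁ · (z₂/z₁)^α = 11.1 × (6.0227)^0.094 = 13.1409 m/s
ΔV/Δz = (13.1409 − 11.1)/(53.0 − 8.8) = 2.0409/44.2000 = 0.04617 m/s/m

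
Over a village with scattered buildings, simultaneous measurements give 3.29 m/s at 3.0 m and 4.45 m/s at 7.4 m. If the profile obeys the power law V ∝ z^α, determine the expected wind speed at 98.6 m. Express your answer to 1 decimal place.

First find α: α = ln(V₂/V₁)/ln(z₂/z₁) = ln(4.45/3.29)/ln(7.4/3.0) = 0.30202/0.90287 = 0.3345
Extrapolate from 7.4 m to 98.6 m: V₃ = 4.45 × (98.6/7.4)^0.3345 = 4.45 × 2.3780 = 10.5819 m/s

10.6 m/s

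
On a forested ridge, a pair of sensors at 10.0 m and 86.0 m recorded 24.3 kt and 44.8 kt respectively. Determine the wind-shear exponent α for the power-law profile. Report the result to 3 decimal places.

Power law: V₂/V₁ = (z₂/z₁)^α ⇒ α = ln(V₂/V₁) / ln(z₂/z₁)
α = ln(44.8/24.3) / ln(86.0/10.0) = ln(1.8436) / ln(8.6000)
  = 0.61173 / 2.15176 = 0.28429

α ≈ 0.284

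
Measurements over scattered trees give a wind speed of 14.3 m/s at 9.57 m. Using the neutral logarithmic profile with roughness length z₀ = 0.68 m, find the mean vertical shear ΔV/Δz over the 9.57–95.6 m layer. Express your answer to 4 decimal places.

Log law: V₂ = V₁ · ln(z₂/z₀)/ln(z₁/z₀) = 14.3 × 4.9458/2.6443 = 26.7464 m/s
ΔV/Δz = (26.7464 − 14.3)/(95.6 − 9.57) = 12.4464/86.0300 = 0.14468 m/s/m

0.1447 m/s/m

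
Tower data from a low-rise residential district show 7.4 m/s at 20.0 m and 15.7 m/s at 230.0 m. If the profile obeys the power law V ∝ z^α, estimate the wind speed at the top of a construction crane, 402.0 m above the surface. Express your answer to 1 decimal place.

First find α: α = ln(V₂/V₁)/ln(z₂/z₁) = ln(15.7/7.4)/ln(230.0/20.0) = 0.75218/2.44235 = 0.3080
Extrapolate from 230.0 m to 402.0 m: V₃ = 15.7 × (402.0/230.0)^0.3080 = 15.7 × 1.1876 = 18.6459 m/s

18.6 m/s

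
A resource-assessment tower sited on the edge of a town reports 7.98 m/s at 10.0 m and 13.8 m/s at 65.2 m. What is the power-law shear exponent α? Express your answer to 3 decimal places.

α ≈ 0.292

Power law: V₂/V₁ = (z₂/z₁)^α ⇒ α = ln(V₂/V₁) / ln(z₂/z₁)
α = ln(13.8/7.98) / ln(65.2/10.0) = ln(1.7293) / ln(6.5200)
  = 0.54773 / 1.87487 = 0.29214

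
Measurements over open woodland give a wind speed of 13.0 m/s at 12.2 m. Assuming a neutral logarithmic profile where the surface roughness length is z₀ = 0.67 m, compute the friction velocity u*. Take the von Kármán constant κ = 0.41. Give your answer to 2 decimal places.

u* ≈ 1.84 m/s

Log law: V(z) = (u*/κ) · ln(z/z₀) ⇒ u* = κ · V / ln(z/z₀)
u* = 0.41 × 13.0 / ln(12.2/0.67) = 0.41 × 13.0 / 2.9019
   = 5.3300 / 2.9019 = 1.8367 m/s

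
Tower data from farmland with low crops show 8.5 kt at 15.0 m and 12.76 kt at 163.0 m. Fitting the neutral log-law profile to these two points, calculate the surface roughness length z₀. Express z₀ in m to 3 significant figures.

Log law: V(z) ∝ ln(z/z₀). With r = V₁/V₂ = 8.5/12.76 = 0.66614,
r · ln(z₂/z₀) = ln(z₁/z₀) ⇒ ln z₀ = (ln z₁ − r·ln z₂)/(1 − r)
ln z₀ = (2.70805 − 0.66614×5.09375) / 0.33386 = -2.0521
z₀ = exp(-2.0521) = 0.1285 m

z₀ ≈ 0.128 m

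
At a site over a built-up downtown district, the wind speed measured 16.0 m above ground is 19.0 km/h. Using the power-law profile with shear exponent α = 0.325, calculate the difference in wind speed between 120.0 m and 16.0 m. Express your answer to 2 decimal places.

17.57 km/h

Power law: V₂ = V₁ · (z₂/z₁)^α = 19.0 × (7.5000)^0.325 = 36.5720 km/h
ΔV = 36.5720 − 19.0 = 17.5720 km/h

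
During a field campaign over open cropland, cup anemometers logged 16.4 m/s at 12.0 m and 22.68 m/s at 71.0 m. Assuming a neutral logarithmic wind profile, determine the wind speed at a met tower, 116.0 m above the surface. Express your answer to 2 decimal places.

Log law: V ∝ ln(z/z₀). From the pair, with r = V₁/V₂ = 0.72310,
ln z₀ = (ln z₁ − r·ln z₂)/(1 − r) = (2.4849 − 0.72310×4.2627)/0.27690 = -2.1577 → z₀ = 0.1156 m
V₃ = V₁ · ln(z₃/z₀)/ln(z₁/z₀) = 16.4 × 6.9113/4.6426 = 24.4141 m/s

24.41 m/s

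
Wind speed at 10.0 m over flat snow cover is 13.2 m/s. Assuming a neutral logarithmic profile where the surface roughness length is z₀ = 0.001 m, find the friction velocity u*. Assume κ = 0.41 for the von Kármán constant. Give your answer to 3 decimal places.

u* ≈ 0.588 m/s

Log law: V(z) = (u*/κ) · ln(z/z₀) ⇒ u* = κ · V / ln(z/z₀)
u* = 0.41 × 13.2 / ln(10.0/0.001) = 0.41 × 13.2 / 9.2103
   = 5.4120 / 9.2103 = 0.5876 m/s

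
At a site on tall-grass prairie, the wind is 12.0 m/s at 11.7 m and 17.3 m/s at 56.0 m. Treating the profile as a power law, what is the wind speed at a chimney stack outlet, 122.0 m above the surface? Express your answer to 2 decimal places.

20.75 m/s

First find α: α = ln(V₂/V₁)/ln(z₂/z₁) = ln(17.3/12.0)/ln(56.0/11.7) = 0.36580/1.56576 = 0.2336
Extrapolate from 56.0 m to 122.0 m: V₃ = 17.3 × (122.0/56.0)^0.2336 = 17.3 × 1.1995 = 20.7516 m/s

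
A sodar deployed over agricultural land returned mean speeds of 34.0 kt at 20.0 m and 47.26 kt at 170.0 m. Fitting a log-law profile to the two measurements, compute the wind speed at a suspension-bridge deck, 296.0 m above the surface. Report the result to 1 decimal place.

Log law: V ∝ ln(z/z₀). From the pair, with r = V₁/V₂ = 0.71942,
ln z₀ = (ln z₁ − r·ln z₂)/(1 − r) = (2.9957 − 0.71942×5.1358)/0.28058 = -2.4916 → z₀ = 0.08278 m
V₃ = V₁ · ln(z₃/z₀)/ln(z₁/z₀) = 34.0 × 8.1820/5.4873 = 50.6961 kt

50.7 kt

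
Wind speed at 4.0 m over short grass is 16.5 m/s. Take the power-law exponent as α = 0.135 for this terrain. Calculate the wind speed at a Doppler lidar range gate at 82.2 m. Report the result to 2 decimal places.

24.81 m/s

Power-law profile: V₂ = V₁ · (z₂/z₁)^α
V₂ = 16.5 × (82.2/4.0)^0.135 = 16.5 × (20.5500)^0.135
    = 16.5 × 1.5039 = 24.8150 m/s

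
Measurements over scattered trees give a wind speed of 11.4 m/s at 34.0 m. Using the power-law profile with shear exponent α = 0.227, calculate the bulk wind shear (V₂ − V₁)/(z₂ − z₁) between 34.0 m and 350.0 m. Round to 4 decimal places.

0.0252 m/s/m

Power law: V₂ = V₁ · (z₂/z₁)^α = 11.4 × (10.2941)^0.227 = 19.3536 m/s
ΔV/Δz = (19.3536 − 11.4)/(350.0 − 34.0) = 7.9536/316.0000 = 0.02517 m/s/m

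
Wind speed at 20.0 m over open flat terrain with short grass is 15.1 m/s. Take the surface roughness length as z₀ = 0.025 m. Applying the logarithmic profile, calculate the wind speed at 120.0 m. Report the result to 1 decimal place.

Log law: V(z) ∝ ln(z/z₀), so V₂/V₁ = ln(z₂/z₀) / ln(z₁/z₀).
ln(120.0/0.025) = 8.4764, ln(20.0/0.025) = 6.6846
V₂ = 15.1 × 8.4764/6.6846 = 15.1 × 1.2680 = 19.1474 m/s

19.1 m/s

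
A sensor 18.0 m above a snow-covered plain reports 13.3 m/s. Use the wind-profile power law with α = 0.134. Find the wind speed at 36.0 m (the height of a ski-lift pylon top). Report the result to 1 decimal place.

14.6 m/s

Power-law profile: V₂ = V₁ · (z₂/z₁)^α
V₂ = 13.3 × (36.0/18.0)^0.134 = 13.3 × (2.0000)^0.134
    = 13.3 × 1.0973 = 14.5945 m/s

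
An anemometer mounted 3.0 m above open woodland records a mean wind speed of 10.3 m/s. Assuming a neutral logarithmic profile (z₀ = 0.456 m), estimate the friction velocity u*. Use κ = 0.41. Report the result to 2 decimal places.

Log law: V(z) = (u*/κ) · ln(z/z₀) ⇒ u* = κ · V / ln(z/z₀)
u* = 0.41 × 10.3 / ln(3.0/0.456) = 0.41 × 10.3 / 1.8839
   = 4.2230 / 1.8839 = 2.2417 m/s

u* ≈ 2.24 m/s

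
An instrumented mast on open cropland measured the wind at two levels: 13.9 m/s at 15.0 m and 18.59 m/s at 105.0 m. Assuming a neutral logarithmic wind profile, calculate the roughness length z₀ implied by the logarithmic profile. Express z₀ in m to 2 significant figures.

z₀ ≈ 0.047 m

Log law: V(z) ∝ ln(z/z₀). With r = V₁/V₂ = 13.9/18.59 = 0.74771,
r · ln(z₂/z₀) = ln(z₁/z₀) ⇒ ln z₀ = (ln z₁ − r·ln z₂)/(1 − r)
ln z₀ = (2.70805 − 0.74771×4.65396) / 0.25229 = -3.0591
z₀ = exp(-3.0591) = 0.04693 m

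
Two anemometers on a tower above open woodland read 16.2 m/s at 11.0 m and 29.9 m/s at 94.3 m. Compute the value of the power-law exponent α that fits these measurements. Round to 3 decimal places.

Power law: V₂/V₁ = (z₂/z₁)^α ⇒ α = ln(V₂/V₁) / ln(z₂/z₁)
α = ln(29.9/16.2) / ln(94.3/11.0) = ln(1.8457) / ln(8.5727)
  = 0.61285 / 2.14859 = 0.28523

α ≈ 0.285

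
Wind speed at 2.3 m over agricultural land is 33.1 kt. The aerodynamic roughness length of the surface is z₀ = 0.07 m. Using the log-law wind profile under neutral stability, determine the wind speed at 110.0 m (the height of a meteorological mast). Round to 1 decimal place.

Log law: V(z) ∝ ln(z/z₀), so V₂/V₁ = ln(z₂/z₀) / ln(z₁/z₀).
ln(110.0/0.07) = 7.3597, ln(2.3/0.07) = 3.4922
V₂ = 33.1 × 7.3597/3.4922 = 33.1 × 2.1075 = 69.7582 kt

69.8 kt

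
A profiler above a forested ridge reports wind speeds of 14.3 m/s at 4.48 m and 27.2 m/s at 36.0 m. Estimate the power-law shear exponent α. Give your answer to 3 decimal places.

Power law: V₂/V₁ = (z₂/z₁)^α ⇒ α = ln(V₂/V₁) / ln(z₂/z₁)
α = ln(27.2/14.3) / ln(36.0/4.48) = ln(1.9021) / ln(8.0357)
  = 0.64296 / 2.08390 = 0.30854

α ≈ 0.309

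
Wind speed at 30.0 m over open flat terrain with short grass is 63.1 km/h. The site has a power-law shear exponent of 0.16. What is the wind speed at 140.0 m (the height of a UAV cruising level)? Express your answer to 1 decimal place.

Power-law profile: V₂ = V₁ · (z₂/z₁)^α
V₂ = 63.1 × (140.0/30.0)^0.16 = 63.1 × (4.6667)^0.16
    = 63.1 × 1.2795 = 80.7366 km/h

80.7 km/h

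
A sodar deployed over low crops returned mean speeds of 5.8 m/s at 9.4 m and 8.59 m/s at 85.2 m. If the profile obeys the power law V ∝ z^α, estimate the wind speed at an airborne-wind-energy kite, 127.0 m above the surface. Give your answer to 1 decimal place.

9.2 m/s

First find α: α = ln(V₂/V₁)/ln(z₂/z₁) = ln(8.59/5.8)/ln(85.2/9.4) = 0.39274/2.20429 = 0.1782
Extrapolate from 85.2 m to 127.0 m: V₃ = 8.59 × (127.0/85.2)^0.1782 = 8.59 × 1.0737 = 9.2232 m/s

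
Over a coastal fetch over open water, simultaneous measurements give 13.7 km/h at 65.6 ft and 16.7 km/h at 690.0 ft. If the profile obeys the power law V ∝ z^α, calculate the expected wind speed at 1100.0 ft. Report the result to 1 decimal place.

First find α: α = ln(V₂/V₁)/ln(z₂/z₁) = ln(16.7/13.7)/ln(690.0/65.6) = 0.19801/2.35312 = 0.0841
Extrapolate from 690.0 ft to 1100.0 ft: V₃ = 16.7 × (1100.0/690.0)^0.0841 = 16.7 × 1.0400 = 17.3684 km/h

17.4 km/h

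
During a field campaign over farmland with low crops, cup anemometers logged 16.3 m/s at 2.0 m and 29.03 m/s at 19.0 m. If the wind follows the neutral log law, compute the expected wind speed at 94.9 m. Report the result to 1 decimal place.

38.1 m/s

Log law: V ∝ ln(z/z₀). From the pair, with r = V₁/V₂ = 0.56149,
ln z₀ = (ln z₁ − r·ln z₂)/(1 − r) = (0.6931 − 0.56149×2.9444)/0.43851 = -2.1895 → z₀ = 0.1120 m
V₃ = V₁ · ln(z₃/z₀)/ln(z₁/z₀) = 16.3 × 6.7423/2.8826 = 38.1247 m/s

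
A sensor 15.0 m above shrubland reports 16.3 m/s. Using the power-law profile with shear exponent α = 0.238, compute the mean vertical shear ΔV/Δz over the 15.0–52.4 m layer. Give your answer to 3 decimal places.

Power law: V₂ = V₁ · (z₂/z₁)^α = 16.3 × (3.4933)^0.238 = 21.9522 m/s
ΔV/Δz = (21.9522 − 16.3)/(52.4 − 15.0) = 5.6522/37.4000 = 0.15113 m/s/m

0.151 m/s/m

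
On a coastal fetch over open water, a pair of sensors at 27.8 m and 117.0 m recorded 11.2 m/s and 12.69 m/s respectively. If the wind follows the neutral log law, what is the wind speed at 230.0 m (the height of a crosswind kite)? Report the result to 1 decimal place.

Log law: V ∝ ln(z/z₀). From the pair, with r = V₁/V₂ = 0.88258,
ln z₀ = (ln z₁ − r·ln z₂)/(1 − r) = (3.3250 − 0.88258×4.7622)/0.11742 = -7.4776 → z₀ = 0.0005656 m
V₃ = V₁ · ln(z₃/z₀)/ln(z₁/z₀) = 11.2 × 12.9157/10.8026 = 13.3908 m/s

13.4 m/s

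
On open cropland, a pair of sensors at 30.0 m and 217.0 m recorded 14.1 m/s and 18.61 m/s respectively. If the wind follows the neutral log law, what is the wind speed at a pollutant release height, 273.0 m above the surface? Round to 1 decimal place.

Log law: V ∝ ln(z/z₀). From the pair, with r = V₁/V₂ = 0.75766,
ln z₀ = (ln z₁ − r·ln z₂)/(1 − r) = (3.4012 − 0.75766×5.3799)/0.24234 = -2.7850 → z₀ = 0.06173 m
V₃ = V₁ · ln(z₃/z₀)/ln(z₁/z₀) = 14.1 × 8.3945/6.1862 = 19.1333 m/s

19.1 m/s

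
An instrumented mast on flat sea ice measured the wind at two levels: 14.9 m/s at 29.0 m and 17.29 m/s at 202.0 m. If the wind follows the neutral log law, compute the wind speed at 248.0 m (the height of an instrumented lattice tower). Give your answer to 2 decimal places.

17.54 m/s

Log law: V ∝ ln(z/z₀). From the pair, with r = V₁/V₂ = 0.86177,
ln z₀ = (ln z₁ − r·ln z₂)/(1 − r) = (3.3673 − 0.86177×5.3083)/0.13823 = -8.7333 → z₀ = 0.0001611 m
V₃ = V₁ · ln(z₃/z₀)/ln(z₁/z₀) = 14.9 × 14.2468/12.1006 = 17.5426 m/s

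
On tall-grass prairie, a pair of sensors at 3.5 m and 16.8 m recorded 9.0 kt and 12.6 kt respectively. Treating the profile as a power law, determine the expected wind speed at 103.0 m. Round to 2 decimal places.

First find α: α = ln(V₂/V₁)/ln(z₂/z₁) = ln(12.6/9.0)/ln(16.8/3.5) = 0.33647/1.56862 = 0.2145
Extrapolate from 16.8 m to 103.0 m: V₃ = 12.6 × (103.0/16.8)^0.2145 = 12.6 × 1.4755 = 18.5908 kt

18.59 kt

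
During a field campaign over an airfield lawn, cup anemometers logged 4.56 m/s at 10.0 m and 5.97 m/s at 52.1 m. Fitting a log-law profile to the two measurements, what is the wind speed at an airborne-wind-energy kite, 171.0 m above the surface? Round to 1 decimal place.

Log law: V ∝ ln(z/z₀). From the pair, with r = V₁/V₂ = 0.76382,
ln z₀ = (ln z₁ − r·ln z₂)/(1 − r) = (2.3026 − 0.76382×3.9532)/0.23618 = -3.0355 → z₀ = 0.04805 m
V₃ = V₁ · ln(z₃/z₀)/ln(z₁/z₀) = 4.56 × 8.1771/5.3380 = 6.9853 m/s

7.0 m/s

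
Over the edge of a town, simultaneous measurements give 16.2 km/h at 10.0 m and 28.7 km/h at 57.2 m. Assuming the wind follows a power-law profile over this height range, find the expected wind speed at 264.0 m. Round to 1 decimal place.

47.4 km/h

First find α: α = ln(V₂/V₁)/ln(z₂/z₁) = ln(28.7/16.2)/ln(57.2/10.0) = 0.57189/1.74397 = 0.3279
Extrapolate from 57.2 m to 264.0 m: V₃ = 28.7 × (264.0/57.2)^0.3279 = 28.7 × 1.6512 = 47.3904 km/h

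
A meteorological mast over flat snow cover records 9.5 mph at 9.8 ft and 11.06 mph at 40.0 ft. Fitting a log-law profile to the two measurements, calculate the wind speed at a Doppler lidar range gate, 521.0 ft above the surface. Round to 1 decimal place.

13.9 mph

Log law: V ∝ ln(z/z₀). From the pair, with r = V₁/V₂ = 0.85895,
ln z₀ = (ln z₁ − r·ln z₂)/(1 − r) = (2.2824 − 0.85895×3.6889)/0.14105 = -6.2828 → z₀ = 0.001868 ft
V₃ = V₁ · ln(z₃/z₀)/ln(z₁/z₀) = 9.5 × 12.5386/8.5652 = 13.9070 mph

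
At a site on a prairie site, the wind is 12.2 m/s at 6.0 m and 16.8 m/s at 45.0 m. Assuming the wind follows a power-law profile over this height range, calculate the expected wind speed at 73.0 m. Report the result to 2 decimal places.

First find α: α = ln(V₂/V₁)/ln(z₂/z₁) = ln(16.8/12.2)/ln(45.0/6.0) = 0.31994/2.01490 = 0.1588
Extrapolate from 45.0 m to 73.0 m: V₃ = 16.8 × (73.0/45.0)^0.1588 = 16.8 × 1.0798 = 18.1415 m/s

18.14 m/s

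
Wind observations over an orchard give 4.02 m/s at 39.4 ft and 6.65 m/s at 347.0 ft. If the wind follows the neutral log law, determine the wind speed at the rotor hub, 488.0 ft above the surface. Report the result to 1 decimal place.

Log law: V ∝ ln(z/z₀). From the pair, with r = V₁/V₂ = 0.60451,
ln z₀ = (ln z₁ − r·ln z₂)/(1 − r) = (3.6738 − 0.60451×5.8493)/0.39549 = 0.3484 → z₀ = 1.417 ft
V₃ = V₁ · ln(z₃/z₀)/ln(z₁/z₀) = 4.02 × 5.8419/3.3254 = 7.0622 m/s

7.1 m/s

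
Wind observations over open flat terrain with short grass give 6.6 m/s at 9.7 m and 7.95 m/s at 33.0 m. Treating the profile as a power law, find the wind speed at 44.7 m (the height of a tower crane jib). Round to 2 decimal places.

8.33 m/s

First find α: α = ln(V₂/V₁)/ln(z₂/z₁) = ln(7.95/6.6)/ln(33.0/9.7) = 0.18610/1.22438 = 0.1520
Extrapolate from 33.0 m to 44.7 m: V₃ = 7.95 × (44.7/33.0)^0.1520 = 7.95 × 1.0472 = 8.3253 m/s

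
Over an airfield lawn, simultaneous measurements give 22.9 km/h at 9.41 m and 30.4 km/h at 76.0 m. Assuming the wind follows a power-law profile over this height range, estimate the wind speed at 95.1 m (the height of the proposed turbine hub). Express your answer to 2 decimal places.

31.34 km/h

First find α: α = ln(V₂/V₁)/ln(z₂/z₁) = ln(30.4/22.9)/ln(76.0/9.41) = 0.28331/2.08896 = 0.1356
Extrapolate from 76.0 m to 95.1 m: V₃ = 30.4 × (95.1/76.0)^0.1356 = 30.4 × 1.0309 = 31.3385 km/h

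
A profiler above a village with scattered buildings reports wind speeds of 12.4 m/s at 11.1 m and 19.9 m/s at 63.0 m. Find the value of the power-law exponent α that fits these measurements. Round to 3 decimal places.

Power law: V₂/V₁ = (z₂/z₁)^α ⇒ α = ln(V₂/V₁) / ln(z₂/z₁)
α = ln(19.9/12.4) / ln(63.0/11.1) = ln(1.6048) / ln(5.6757)
  = 0.47302 / 1.73619 = 0.27245

α ≈ 0.272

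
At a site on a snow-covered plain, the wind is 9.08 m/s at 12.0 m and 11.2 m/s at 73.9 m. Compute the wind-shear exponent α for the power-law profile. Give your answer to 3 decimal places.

Power law: V₂/V₁ = (z₂/z₁)^α ⇒ α = ln(V₂/V₁) / ln(z₂/z₁)
α = ln(11.2/9.08) / ln(73.9/12.0) = ln(1.2335) / ln(6.1583)
  = 0.20984 / 1.81781 = 0.11544

α ≈ 0.115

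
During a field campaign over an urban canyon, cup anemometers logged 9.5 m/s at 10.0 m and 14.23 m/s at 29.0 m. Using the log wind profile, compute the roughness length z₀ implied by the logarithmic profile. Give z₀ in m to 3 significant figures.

z₀ ≈ 1.18 m

Log law: V(z) ∝ ln(z/z₀). With r = V₁/V₂ = 9.5/14.23 = 0.66760,
r · ln(z₂/z₀) = ln(z₁/z₀) ⇒ ln z₀ = (ln z₁ − r·ln z₂)/(1 − r)
ln z₀ = (2.30259 − 0.66760×3.36730) / 0.33240 = 0.1642
z₀ = exp(0.1642) = 1.178 m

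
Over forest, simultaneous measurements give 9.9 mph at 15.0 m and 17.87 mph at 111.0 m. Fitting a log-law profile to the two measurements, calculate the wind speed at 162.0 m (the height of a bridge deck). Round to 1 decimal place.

Log law: V ∝ ln(z/z₀). From the pair, with r = V₁/V₂ = 0.55400,
ln z₀ = (ln z₁ − r·ln z₂)/(1 − r) = (2.7081 − 0.55400×4.7095)/0.44600 = 0.2219 → z₀ = 1.248 m
V₃ = V₁ · ln(z₃/z₀)/ln(z₁/z₀) = 9.9 × 4.8657/2.4862 = 19.3755 mph

19.4 mph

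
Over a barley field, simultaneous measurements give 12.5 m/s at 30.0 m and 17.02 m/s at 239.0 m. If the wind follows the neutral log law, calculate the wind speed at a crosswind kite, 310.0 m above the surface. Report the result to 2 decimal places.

Log law: V ∝ ln(z/z₀). From the pair, with r = V₁/V₂ = 0.73443,
ln z₀ = (ln z₁ − r·ln z₂)/(1 − r) = (3.4012 − 0.73443×5.4765)/0.26557 = -2.3379 → z₀ = 0.09653 m
V₃ = V₁ · ln(z₃/z₀)/ln(z₁/z₀) = 12.5 × 8.0745/5.7391 = 17.5865 m/s

17.59 m/s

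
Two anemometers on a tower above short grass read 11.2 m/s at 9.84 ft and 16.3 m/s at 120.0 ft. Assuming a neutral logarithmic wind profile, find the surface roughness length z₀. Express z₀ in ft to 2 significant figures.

z₀ ≈ 0.041 ft

Log law: V(z) ∝ ln(z/z₀). With r = V₁/V₂ = 11.2/16.3 = 0.68712,
r · ln(z₂/z₀) = ln(z₁/z₀) ⇒ ln z₀ = (ln z₁ − r·ln z₂)/(1 − r)
ln z₀ = (2.28646 − 0.68712×4.78749) / 0.31288 = -3.2060
z₀ = exp(-3.2060) = 0.04052 ft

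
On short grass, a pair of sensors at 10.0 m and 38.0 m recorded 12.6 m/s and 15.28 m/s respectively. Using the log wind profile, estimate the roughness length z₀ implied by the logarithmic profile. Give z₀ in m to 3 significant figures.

Log law: V(z) ∝ ln(z/z₀). With r = V₁/V₂ = 12.6/15.28 = 0.82461,
r · ln(z₂/z₀) = ln(z₁/z₀) ⇒ ln z₀ = (ln z₁ − r·ln z₂)/(1 − r)
ln z₀ = (2.30259 − 0.82461×3.63759) / 0.17539 = -3.9739
z₀ = exp(-3.9739) = 0.01880 m

z₀ ≈ 0.0188 m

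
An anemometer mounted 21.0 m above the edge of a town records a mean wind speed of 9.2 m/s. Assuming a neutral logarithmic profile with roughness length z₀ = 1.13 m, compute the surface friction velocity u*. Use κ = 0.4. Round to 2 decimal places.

u* ≈ 1.26 m/s

Log law: V(z) = (u*/κ) · ln(z/z₀) ⇒ u* = κ · V / ln(z/z₀)
u* = 0.4 × 9.2 / ln(21.0/1.13) = 0.4 × 9.2 / 2.9223
   = 3.6800 / 2.9223 = 1.2593 m/s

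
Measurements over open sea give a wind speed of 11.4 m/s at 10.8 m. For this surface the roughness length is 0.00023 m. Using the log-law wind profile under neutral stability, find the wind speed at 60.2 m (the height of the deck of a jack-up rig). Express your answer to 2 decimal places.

Log law: V(z) ∝ ln(z/z₀), so V₂/V₁ = ln(z₂/z₀) / ln(z₁/z₀).
ln(60.2/0.00023) = 12.4751, ln(10.8/0.00023) = 10.7570
V₂ = 11.4 × 12.4751/10.7570 = 11.4 × 1.1597 = 13.2208 m/s

13.22 m/s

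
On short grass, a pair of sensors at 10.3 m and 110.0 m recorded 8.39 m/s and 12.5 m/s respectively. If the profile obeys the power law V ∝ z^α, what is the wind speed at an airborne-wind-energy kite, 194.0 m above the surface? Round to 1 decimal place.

13.8 m/s

First find α: α = ln(V₂/V₁)/ln(z₂/z₁) = ln(12.5/8.39)/ln(110.0/10.3) = 0.39869/2.36834 = 0.1683
Extrapolate from 110.0 m to 194.0 m: V₃ = 12.5 × (194.0/110.0)^0.1683 = 12.5 × 1.1002 = 13.7528 m/s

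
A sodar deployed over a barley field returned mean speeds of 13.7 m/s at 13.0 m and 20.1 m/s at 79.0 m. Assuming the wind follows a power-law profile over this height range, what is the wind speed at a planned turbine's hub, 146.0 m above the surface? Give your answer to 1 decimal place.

22.9 m/s

First find α: α = ln(V₂/V₁)/ln(z₂/z₁) = ln(20.1/13.7)/ln(79.0/13.0) = 0.38332/1.80450 = 0.2124
Extrapolate from 79.0 m to 146.0 m: V₃ = 20.1 × (146.0/79.0)^0.2124 = 20.1 × 1.1394 = 22.9011 m/s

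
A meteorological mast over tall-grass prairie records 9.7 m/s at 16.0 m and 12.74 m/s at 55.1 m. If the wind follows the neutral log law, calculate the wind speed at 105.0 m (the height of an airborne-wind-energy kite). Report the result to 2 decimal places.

Log law: V ∝ ln(z/z₀). From the pair, with r = V₁/V₂ = 0.76138,
ln z₀ = (ln z₁ − r·ln z₂)/(1 − r) = (2.7726 − 0.76138×4.0091)/0.23862 = -1.1730 → z₀ = 0.3094 m
V₃ = V₁ · ln(z₃/z₀)/ln(z₁/z₀) = 9.7 × 5.8270/3.9456 = 14.3252 m/s

14.33 m/s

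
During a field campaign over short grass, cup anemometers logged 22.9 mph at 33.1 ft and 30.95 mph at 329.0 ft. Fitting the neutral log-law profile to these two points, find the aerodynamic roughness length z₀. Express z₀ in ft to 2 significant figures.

z₀ ≈ 0.048 ft

Log law: V(z) ∝ ln(z/z₀). With r = V₁/V₂ = 22.9/30.95 = 0.73990,
r · ln(z₂/z₀) = ln(z₁/z₀) ⇒ ln z₀ = (ln z₁ − r·ln z₂)/(1 − r)
ln z₀ = (3.49953 − 0.73990×5.79606) / 0.26010 = -3.0334
z₀ = exp(-3.0334) = 0.04815 ft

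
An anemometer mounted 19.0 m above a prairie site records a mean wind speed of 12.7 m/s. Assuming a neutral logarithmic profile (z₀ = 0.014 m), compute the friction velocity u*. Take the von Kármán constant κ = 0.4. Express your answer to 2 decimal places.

u* ≈ 0.70 m/s

Log law: V(z) = (u*/κ) · ln(z/z₀) ⇒ u* = κ · V / ln(z/z₀)
u* = 0.4 × 12.7 / ln(19.0/0.014) = 0.4 × 12.7 / 7.2131
   = 5.0800 / 7.2131 = 0.7043 m/s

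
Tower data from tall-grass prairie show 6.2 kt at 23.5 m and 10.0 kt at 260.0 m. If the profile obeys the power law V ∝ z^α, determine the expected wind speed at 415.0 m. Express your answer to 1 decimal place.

First find α: α = ln(V₂/V₁)/ln(z₂/z₁) = ln(10.0/6.2)/ln(260.0/23.5) = 0.47804/2.40368 = 0.1989
Extrapolate from 260.0 m to 415.0 m: V₃ = 10.0 × (415.0/260.0)^0.1989 = 10.0 × 1.0975 = 10.9746 kt

11.0 kt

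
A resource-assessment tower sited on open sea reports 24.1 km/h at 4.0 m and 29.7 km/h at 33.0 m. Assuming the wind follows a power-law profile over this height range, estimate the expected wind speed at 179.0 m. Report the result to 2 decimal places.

35.11 km/h

First find α: α = ln(V₂/V₁)/ln(z₂/z₁) = ln(29.7/24.1)/ln(33.0/4.0) = 0.20894/2.11021 = 0.0990
Extrapolate from 33.0 m to 179.0 m: V₃ = 29.7 × (179.0/33.0)^0.0990 = 29.7 × 1.1822 = 35.1127 km/h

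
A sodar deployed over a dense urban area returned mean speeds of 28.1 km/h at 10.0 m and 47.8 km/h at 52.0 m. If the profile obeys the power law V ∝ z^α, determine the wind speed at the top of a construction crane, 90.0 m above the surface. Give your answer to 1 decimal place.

57.0 km/h

First find α: α = ln(V₂/V₁)/ln(z₂/z₁) = ln(47.8/28.1)/ln(52.0/10.0) = 0.53126/1.64866 = 0.3222
Extrapolate from 52.0 m to 90.0 m: V₃ = 47.8 × (90.0/52.0)^0.3222 = 47.8 × 1.1934 = 57.0423 km/h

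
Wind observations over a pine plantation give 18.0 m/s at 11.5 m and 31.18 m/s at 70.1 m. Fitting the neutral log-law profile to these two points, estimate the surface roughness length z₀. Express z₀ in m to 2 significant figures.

Log law: V(z) ∝ ln(z/z₀). With r = V₁/V₂ = 18.0/31.18 = 0.57729,
r · ln(z₂/z₀) = ln(z₁/z₀) ⇒ ln z₀ = (ln z₁ − r·ln z₂)/(1 − r)
ln z₀ = (2.44235 − 0.57729×4.24992) / 0.42271 = -0.0263
z₀ = exp(-0.0263) = 0.9741 m

z₀ ≈ 0.97 m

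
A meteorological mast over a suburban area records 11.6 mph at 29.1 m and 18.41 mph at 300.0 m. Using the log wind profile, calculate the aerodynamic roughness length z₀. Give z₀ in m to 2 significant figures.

Log law: V(z) ∝ ln(z/z₀). With r = V₁/V₂ = 11.6/18.41 = 0.63009,
r · ln(z₂/z₀) = ln(z₁/z₀) ⇒ ln z₀ = (ln z₁ − r·ln z₂)/(1 − r)
ln z₀ = (3.37074 − 0.63009×5.70378) / 0.36991 = -0.6033
z₀ = exp(-0.6033) = 0.5470 m

z₀ ≈ 0.55 m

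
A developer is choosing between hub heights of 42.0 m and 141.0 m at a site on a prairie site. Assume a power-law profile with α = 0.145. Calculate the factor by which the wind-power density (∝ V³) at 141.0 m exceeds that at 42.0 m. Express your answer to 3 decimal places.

1.694

Speed ratio: V_B/V_A = (z_B/z_A)^α = (141.0/42.0)^0.145 = (3.3571)^0.145 = 1.19197
Power-density ratio: P_B/P_A = (V_B/V_A)³ = (1.19197)³ = 1.69355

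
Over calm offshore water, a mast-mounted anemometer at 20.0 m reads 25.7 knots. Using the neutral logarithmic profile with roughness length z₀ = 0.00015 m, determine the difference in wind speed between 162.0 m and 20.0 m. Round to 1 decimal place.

4.6 knots

Log law: V₂ = V₁ · ln(z₂/z₀)/ln(z₁/z₀) = 25.7 × 13.8925/11.8006 = 30.2558 knots
ΔV = 30.2558 − 25.7 = 4.5558 knots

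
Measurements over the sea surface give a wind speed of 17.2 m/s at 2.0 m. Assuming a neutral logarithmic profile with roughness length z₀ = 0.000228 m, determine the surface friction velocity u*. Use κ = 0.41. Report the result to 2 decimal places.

Log law: V(z) = (u*/κ) · ln(z/z₀) ⇒ u* = κ · V / ln(z/z₀)
u* = 0.41 × 17.2 / ln(2.0/0.000228) = 0.41 × 17.2 / 9.0793
   = 7.0520 / 9.0793 = 0.7767 m/s

u* ≈ 0.78 m/s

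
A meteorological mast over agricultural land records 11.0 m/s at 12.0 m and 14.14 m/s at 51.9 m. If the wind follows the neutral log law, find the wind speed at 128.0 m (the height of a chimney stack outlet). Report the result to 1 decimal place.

Log law: V ∝ ln(z/z₀). From the pair, with r = V₁/V₂ = 0.77793,
ln z₀ = (ln z₁ − r·ln z₂)/(1 − r) = (2.4849 − 0.77793×3.9493)/0.22207 = -2.6452 → z₀ = 0.07099 m
V₃ = V₁ · ln(z₃/z₀)/ln(z₁/z₀) = 11.0 × 7.4972/5.1301 = 16.0756 m/s

16.1 m/s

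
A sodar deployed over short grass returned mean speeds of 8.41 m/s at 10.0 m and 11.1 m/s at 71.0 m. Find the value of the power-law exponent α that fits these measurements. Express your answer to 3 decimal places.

α ≈ 0.142

Power law: V₂/V₁ = (z₂/z₁)^α ⇒ α = ln(V₂/V₁) / ln(z₂/z₁)
α = ln(11.1/8.41) / ln(71.0/10.0) = ln(1.3199) / ln(7.1000)
  = 0.27752 / 1.96009 = 0.14159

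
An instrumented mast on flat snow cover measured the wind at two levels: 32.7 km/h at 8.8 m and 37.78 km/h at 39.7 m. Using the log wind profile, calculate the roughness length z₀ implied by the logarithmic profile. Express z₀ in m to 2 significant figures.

Log law: V(z) ∝ ln(z/z₀). With r = V₁/V₂ = 32.7/37.78 = 0.86554,
r · ln(z₂/z₀) = ln(z₁/z₀) ⇒ ln z₀ = (ln z₁ − r·ln z₂)/(1 − r)
ln z₀ = (2.17475 − 0.86554×3.68135) / 0.13446 = -7.5232
z₀ = exp(-7.5232) = 0.0005404 m

z₀ ≈ 0.00054 m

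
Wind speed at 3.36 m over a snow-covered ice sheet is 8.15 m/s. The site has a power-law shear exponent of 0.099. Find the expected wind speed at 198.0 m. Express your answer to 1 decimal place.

Power-law profile: V₂ = V₁ · (z₂/z₁)^α
V₂ = 8.15 × (198.0/3.36)^0.099 = 8.15 × (58.9286)^0.099
    = 8.15 × 1.4971 = 12.2017 m/s

12.2 m/s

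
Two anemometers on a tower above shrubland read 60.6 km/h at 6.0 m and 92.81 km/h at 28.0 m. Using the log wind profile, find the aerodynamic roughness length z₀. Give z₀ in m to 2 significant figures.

z₀ ≈ 0.33 m

Log law: V(z) ∝ ln(z/z₀). With r = V₁/V₂ = 60.6/92.81 = 0.65295,
r · ln(z₂/z₀) = ln(z₁/z₀) ⇒ ln z₀ = (ln z₁ − r·ln z₂)/(1 − r)
ln z₀ = (1.79176 − 0.65295×3.33220) / 0.34705 = -1.1064
z₀ = exp(-1.1064) = 0.3307 m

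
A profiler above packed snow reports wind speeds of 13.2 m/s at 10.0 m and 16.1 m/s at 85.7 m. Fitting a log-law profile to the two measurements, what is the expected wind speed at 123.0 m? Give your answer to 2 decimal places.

Log law: V ∝ ln(z/z₀). From the pair, with r = V₁/V₂ = 0.81988,
ln z₀ = (ln z₁ − r·ln z₂)/(1 − r) = (2.3026 − 0.81988×4.4509)/0.18012 = -7.4757 → z₀ = 0.0005667 m
V₃ = V₁ · ln(z₃/z₀)/ln(z₁/z₀) = 13.2 × 12.2879/9.7783 = 16.5878 m/s

16.59 m/s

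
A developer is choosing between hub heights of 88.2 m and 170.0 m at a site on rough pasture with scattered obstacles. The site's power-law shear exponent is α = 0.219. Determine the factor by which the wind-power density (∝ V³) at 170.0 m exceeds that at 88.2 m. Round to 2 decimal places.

1.54

Speed ratio: V_B/V_A = (z_B/z_A)^α = (170.0/88.2)^0.219 = (1.9274)^0.219 = 1.15454
Power-density ratio: P_B/P_A = (V_B/V_A)³ = (1.15454)³ = 1.53898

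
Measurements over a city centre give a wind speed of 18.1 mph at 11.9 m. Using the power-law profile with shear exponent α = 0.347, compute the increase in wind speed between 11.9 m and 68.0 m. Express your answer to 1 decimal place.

Power law: V₂ = V₁ · (z₂/z₁)^α = 18.1 × (5.7143)^0.347 = 33.1394 mph
ΔV = 33.1394 − 18.1 = 15.0394 mph

15.0 mph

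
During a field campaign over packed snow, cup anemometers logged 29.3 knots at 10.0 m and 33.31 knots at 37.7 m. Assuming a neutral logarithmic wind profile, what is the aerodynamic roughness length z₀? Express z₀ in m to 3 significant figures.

z₀ ≈ 0.000615 m

Log law: V(z) ∝ ln(z/z₀). With r = V₁/V₂ = 29.3/33.31 = 0.87962,
r · ln(z₂/z₀) = ln(z₁/z₀) ⇒ ln z₀ = (ln z₁ − r·ln z₂)/(1 − r)
ln z₀ = (2.30259 − 0.87962×3.62966) / 0.12038 = -7.3940
z₀ = exp(-7.3940) = 0.0006149 m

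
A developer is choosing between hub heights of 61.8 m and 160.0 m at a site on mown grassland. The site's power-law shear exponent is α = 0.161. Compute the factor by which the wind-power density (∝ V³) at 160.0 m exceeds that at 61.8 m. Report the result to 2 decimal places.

Speed ratio: V_B/V_A = (z_B/z_A)^α = (160.0/61.8)^0.161 = (2.5890)^0.161 = 1.16551
Power-density ratio: P_B/P_A = (V_B/V_A)³ = (1.16551)³ = 1.58322

1.58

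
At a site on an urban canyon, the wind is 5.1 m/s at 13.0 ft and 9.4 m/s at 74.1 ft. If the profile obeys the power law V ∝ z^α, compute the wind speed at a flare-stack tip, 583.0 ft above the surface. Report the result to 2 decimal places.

19.40 m/s

First find α: α = ln(V₂/V₁)/ln(z₂/z₁) = ln(9.4/5.1)/ln(74.1/13.0) = 0.61147/1.74047 = 0.3513
Extrapolate from 74.1 ft to 583.0 ft: V₃ = 9.4 × (583.0/74.1)^0.3513 = 9.4 × 2.0641 = 19.4027 m/s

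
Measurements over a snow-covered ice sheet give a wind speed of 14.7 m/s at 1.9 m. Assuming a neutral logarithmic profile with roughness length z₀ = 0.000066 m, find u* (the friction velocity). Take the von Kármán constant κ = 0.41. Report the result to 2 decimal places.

Log law: V(z) = (u*/κ) · ln(z/z₀) ⇒ u* = κ · V / ln(z/z₀)
u* = 0.41 × 14.7 / ln(1.9/0.000066) = 0.41 × 14.7 / 10.2677
   = 6.0270 / 10.2677 = 0.5870 m/s

u* ≈ 0.59 m/s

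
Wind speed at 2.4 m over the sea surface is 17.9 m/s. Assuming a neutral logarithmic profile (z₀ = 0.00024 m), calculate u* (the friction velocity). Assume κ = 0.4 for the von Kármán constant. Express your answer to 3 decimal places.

Log law: V(z) = (u*/κ) · ln(z/z₀) ⇒ u* = κ · V / ln(z/z₀)
u* = 0.4 × 17.9 / ln(2.4/0.00024) = 0.4 × 17.9 / 9.2103
   = 7.1600 / 9.2103 = 0.7774 m/s

u* ≈ 0.777 m/s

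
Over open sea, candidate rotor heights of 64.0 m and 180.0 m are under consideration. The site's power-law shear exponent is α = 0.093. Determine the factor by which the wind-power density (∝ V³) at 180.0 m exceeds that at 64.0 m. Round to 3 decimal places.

1.334

Speed ratio: V_B/V_A = (z_B/z_A)^α = (180.0/64.0)^0.093 = (2.8125)^0.093 = 1.10094
Power-density ratio: P_B/P_A = (V_B/V_A)³ = (1.10094)³ = 1.33443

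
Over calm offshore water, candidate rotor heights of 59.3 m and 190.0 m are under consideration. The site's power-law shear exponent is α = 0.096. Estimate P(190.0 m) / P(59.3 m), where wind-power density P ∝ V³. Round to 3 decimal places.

1.398

Speed ratio: V_B/V_A = (z_B/z_A)^α = (190.0/59.3)^0.096 = (3.2040)^0.096 = 1.11827
Power-density ratio: P_B/P_A = (V_B/V_A)³ = (1.11827)³ = 1.39843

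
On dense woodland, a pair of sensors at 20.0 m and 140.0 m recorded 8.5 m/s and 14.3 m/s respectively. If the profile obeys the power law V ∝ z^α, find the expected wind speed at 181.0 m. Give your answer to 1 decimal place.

15.3 m/s

First find α: α = ln(V₂/V₁)/ln(z₂/z₁) = ln(14.3/8.5)/ln(140.0/20.0) = 0.52019/1.94591 = 0.2673
Extrapolate from 140.0 m to 181.0 m: V₃ = 14.3 × (181.0/140.0)^0.2673 = 14.3 × 1.0711 = 15.3164 m/s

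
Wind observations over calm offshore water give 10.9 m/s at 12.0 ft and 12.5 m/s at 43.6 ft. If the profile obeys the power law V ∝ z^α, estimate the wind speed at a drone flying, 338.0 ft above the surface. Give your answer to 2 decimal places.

First find α: α = ln(V₂/V₁)/ln(z₂/z₁) = ln(12.5/10.9)/ln(43.6/12.0) = 0.13697/1.29015 = 0.1062
Extrapolate from 43.6 ft to 338.0 ft: V₃ = 12.5 × (338.0/43.6)^0.1062 = 12.5 × 1.2429 = 15.5358 m/s

15.54 m/s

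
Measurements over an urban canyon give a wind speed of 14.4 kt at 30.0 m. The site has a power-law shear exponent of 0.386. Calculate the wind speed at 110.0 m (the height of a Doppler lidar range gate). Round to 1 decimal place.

23.8 kt

Power-law profile: V₂ = V₁ · (z₂/z₁)^α
V₂ = 14.4 × (110.0/30.0)^0.386 = 14.4 × (3.6667)^0.386
    = 14.4 × 1.6512 = 23.7778 kt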